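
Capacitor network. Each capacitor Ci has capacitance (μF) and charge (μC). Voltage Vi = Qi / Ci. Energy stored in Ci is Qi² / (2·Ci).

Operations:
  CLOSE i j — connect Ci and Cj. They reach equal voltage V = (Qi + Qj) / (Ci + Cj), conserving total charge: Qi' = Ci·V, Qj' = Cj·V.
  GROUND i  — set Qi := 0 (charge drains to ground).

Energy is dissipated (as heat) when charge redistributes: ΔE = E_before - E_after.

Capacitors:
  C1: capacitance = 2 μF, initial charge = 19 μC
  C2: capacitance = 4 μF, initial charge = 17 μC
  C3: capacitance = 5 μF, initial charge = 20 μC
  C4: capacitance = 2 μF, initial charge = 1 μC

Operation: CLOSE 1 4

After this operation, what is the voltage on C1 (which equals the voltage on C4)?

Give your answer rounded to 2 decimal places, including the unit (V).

Answer: 5.00 V

Derivation:
Initial: C1(2μF, Q=19μC, V=9.50V), C2(4μF, Q=17μC, V=4.25V), C3(5μF, Q=20μC, V=4.00V), C4(2μF, Q=1μC, V=0.50V)
Op 1: CLOSE 1-4: Q_total=20.00, C_total=4.00, V=5.00; Q1=10.00, Q4=10.00; dissipated=40.500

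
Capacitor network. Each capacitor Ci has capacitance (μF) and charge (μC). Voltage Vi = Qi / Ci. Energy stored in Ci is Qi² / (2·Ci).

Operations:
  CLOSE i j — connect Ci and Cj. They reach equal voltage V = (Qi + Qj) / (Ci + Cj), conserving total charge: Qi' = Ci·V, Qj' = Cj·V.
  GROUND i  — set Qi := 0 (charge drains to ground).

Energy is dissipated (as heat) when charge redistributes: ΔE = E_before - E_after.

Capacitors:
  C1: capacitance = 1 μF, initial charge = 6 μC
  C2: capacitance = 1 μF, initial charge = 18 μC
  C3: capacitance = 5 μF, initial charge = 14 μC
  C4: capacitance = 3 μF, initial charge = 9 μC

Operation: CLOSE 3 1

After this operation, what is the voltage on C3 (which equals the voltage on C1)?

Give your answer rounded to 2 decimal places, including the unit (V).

Answer: 3.33 V

Derivation:
Initial: C1(1μF, Q=6μC, V=6.00V), C2(1μF, Q=18μC, V=18.00V), C3(5μF, Q=14μC, V=2.80V), C4(3μF, Q=9μC, V=3.00V)
Op 1: CLOSE 3-1: Q_total=20.00, C_total=6.00, V=3.33; Q3=16.67, Q1=3.33; dissipated=4.267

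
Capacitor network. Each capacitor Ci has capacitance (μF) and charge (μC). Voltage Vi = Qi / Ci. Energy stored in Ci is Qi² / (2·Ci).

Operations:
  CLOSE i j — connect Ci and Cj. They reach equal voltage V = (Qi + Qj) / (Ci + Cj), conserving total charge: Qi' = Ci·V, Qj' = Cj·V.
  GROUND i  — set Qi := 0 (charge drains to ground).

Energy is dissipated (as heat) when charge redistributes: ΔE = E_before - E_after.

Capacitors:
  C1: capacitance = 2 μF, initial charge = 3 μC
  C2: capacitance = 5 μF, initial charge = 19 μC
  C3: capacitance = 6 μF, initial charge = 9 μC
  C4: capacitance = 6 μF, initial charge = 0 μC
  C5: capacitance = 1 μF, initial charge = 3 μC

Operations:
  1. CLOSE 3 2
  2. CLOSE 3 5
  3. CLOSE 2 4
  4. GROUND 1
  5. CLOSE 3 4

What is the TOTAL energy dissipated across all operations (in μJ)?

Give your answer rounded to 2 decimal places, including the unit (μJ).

Answer: 21.56 μJ

Derivation:
Initial: C1(2μF, Q=3μC, V=1.50V), C2(5μF, Q=19μC, V=3.80V), C3(6μF, Q=9μC, V=1.50V), C4(6μF, Q=0μC, V=0.00V), C5(1μF, Q=3μC, V=3.00V)
Op 1: CLOSE 3-2: Q_total=28.00, C_total=11.00, V=2.55; Q3=15.27, Q2=12.73; dissipated=7.214
Op 2: CLOSE 3-5: Q_total=18.27, C_total=7.00, V=2.61; Q3=15.66, Q5=2.61; dissipated=0.089
Op 3: CLOSE 2-4: Q_total=12.73, C_total=11.00, V=1.16; Q2=5.79, Q4=6.94; dissipated=8.835
Op 4: GROUND 1: Q1=0; energy lost=2.250
Op 5: CLOSE 3-4: Q_total=22.60, C_total=12.00, V=1.88; Q3=11.30, Q4=11.30; dissipated=3.168
Total dissipated: 21.556 μJ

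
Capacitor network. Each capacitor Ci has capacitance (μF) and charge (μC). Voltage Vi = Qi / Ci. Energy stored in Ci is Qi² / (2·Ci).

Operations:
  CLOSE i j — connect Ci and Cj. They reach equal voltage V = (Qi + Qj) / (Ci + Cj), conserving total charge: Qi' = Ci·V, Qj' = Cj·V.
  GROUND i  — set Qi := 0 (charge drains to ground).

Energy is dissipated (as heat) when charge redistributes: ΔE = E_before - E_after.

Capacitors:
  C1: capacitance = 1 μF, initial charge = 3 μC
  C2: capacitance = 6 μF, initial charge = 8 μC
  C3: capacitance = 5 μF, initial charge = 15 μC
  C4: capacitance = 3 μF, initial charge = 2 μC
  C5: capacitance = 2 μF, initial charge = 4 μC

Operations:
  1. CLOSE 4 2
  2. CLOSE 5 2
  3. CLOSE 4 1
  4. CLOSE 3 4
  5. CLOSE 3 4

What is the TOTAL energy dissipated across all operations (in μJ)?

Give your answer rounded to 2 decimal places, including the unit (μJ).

Answer: 4.26 μJ

Derivation:
Initial: C1(1μF, Q=3μC, V=3.00V), C2(6μF, Q=8μC, V=1.33V), C3(5μF, Q=15μC, V=3.00V), C4(3μF, Q=2μC, V=0.67V), C5(2μF, Q=4μC, V=2.00V)
Op 1: CLOSE 4-2: Q_total=10.00, C_total=9.00, V=1.11; Q4=3.33, Q2=6.67; dissipated=0.444
Op 2: CLOSE 5-2: Q_total=10.67, C_total=8.00, V=1.33; Q5=2.67, Q2=8.00; dissipated=0.593
Op 3: CLOSE 4-1: Q_total=6.33, C_total=4.00, V=1.58; Q4=4.75, Q1=1.58; dissipated=1.338
Op 4: CLOSE 3-4: Q_total=19.75, C_total=8.00, V=2.47; Q3=12.34, Q4=7.41; dissipated=1.882
Op 5: CLOSE 3-4: Q_total=19.75, C_total=8.00, V=2.47; Q3=12.34, Q4=7.41; dissipated=0.000
Total dissipated: 4.257 μJ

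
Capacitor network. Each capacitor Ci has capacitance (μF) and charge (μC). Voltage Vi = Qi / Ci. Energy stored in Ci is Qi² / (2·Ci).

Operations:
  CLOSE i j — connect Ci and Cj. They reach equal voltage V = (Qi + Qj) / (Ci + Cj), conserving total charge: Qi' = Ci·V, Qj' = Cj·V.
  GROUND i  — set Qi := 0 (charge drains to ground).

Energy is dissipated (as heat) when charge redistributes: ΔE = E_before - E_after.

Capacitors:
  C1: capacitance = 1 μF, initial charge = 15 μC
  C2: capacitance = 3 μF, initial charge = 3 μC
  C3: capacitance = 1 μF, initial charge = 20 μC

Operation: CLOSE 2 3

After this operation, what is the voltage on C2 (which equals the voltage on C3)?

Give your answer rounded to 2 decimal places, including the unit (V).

Initial: C1(1μF, Q=15μC, V=15.00V), C2(3μF, Q=3μC, V=1.00V), C3(1μF, Q=20μC, V=20.00V)
Op 1: CLOSE 2-3: Q_total=23.00, C_total=4.00, V=5.75; Q2=17.25, Q3=5.75; dissipated=135.375

Answer: 5.75 V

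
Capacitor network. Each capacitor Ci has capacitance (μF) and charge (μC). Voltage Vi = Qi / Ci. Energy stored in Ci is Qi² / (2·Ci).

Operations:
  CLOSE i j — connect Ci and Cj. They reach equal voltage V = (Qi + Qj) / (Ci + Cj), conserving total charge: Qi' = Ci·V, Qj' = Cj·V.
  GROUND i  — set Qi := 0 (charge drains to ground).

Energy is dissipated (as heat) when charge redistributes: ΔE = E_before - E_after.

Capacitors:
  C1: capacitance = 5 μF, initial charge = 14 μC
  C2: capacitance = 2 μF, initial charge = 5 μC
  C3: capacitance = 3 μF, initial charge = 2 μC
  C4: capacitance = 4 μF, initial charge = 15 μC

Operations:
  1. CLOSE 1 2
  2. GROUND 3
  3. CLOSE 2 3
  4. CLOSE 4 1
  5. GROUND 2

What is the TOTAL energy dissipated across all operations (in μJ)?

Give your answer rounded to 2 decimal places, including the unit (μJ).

Answer: 7.52 μJ

Derivation:
Initial: C1(5μF, Q=14μC, V=2.80V), C2(2μF, Q=5μC, V=2.50V), C3(3μF, Q=2μC, V=0.67V), C4(4μF, Q=15μC, V=3.75V)
Op 1: CLOSE 1-2: Q_total=19.00, C_total=7.00, V=2.71; Q1=13.57, Q2=5.43; dissipated=0.064
Op 2: GROUND 3: Q3=0; energy lost=0.667
Op 3: CLOSE 2-3: Q_total=5.43, C_total=5.00, V=1.09; Q2=2.17, Q3=3.26; dissipated=4.420
Op 4: CLOSE 4-1: Q_total=28.57, C_total=9.00, V=3.17; Q4=12.70, Q1=15.87; dissipated=1.192
Op 5: GROUND 2: Q2=0; energy lost=1.179
Total dissipated: 7.522 μJ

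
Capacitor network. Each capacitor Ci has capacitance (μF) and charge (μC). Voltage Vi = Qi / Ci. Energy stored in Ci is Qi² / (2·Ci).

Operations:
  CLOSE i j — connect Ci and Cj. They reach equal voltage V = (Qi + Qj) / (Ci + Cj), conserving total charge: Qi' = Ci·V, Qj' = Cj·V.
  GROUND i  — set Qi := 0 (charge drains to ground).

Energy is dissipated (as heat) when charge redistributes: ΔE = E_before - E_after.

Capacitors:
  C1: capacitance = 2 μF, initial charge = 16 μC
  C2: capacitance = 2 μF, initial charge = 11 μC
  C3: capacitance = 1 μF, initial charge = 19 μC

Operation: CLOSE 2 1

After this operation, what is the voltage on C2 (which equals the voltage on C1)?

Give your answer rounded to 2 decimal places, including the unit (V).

Initial: C1(2μF, Q=16μC, V=8.00V), C2(2μF, Q=11μC, V=5.50V), C3(1μF, Q=19μC, V=19.00V)
Op 1: CLOSE 2-1: Q_total=27.00, C_total=4.00, V=6.75; Q2=13.50, Q1=13.50; dissipated=3.125

Answer: 6.75 V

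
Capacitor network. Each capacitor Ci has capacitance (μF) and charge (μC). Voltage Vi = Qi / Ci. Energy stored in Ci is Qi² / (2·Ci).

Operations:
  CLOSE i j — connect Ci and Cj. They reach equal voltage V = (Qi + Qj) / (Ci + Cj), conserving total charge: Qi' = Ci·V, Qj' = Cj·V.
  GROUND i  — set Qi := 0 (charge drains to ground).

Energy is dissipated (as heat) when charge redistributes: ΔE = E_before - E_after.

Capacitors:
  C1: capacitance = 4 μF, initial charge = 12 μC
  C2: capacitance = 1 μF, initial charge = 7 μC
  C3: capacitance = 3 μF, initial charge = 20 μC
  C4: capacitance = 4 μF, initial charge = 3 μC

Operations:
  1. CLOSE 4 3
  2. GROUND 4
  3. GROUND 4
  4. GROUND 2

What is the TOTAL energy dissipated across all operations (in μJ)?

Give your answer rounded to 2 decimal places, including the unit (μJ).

Answer: 76.10 μJ

Derivation:
Initial: C1(4μF, Q=12μC, V=3.00V), C2(1μF, Q=7μC, V=7.00V), C3(3μF, Q=20μC, V=6.67V), C4(4μF, Q=3μC, V=0.75V)
Op 1: CLOSE 4-3: Q_total=23.00, C_total=7.00, V=3.29; Q4=13.14, Q3=9.86; dissipated=30.006
Op 2: GROUND 4: Q4=0; energy lost=21.592
Op 3: GROUND 4: Q4=0; energy lost=0.000
Op 4: GROUND 2: Q2=0; energy lost=24.500
Total dissipated: 76.098 μJ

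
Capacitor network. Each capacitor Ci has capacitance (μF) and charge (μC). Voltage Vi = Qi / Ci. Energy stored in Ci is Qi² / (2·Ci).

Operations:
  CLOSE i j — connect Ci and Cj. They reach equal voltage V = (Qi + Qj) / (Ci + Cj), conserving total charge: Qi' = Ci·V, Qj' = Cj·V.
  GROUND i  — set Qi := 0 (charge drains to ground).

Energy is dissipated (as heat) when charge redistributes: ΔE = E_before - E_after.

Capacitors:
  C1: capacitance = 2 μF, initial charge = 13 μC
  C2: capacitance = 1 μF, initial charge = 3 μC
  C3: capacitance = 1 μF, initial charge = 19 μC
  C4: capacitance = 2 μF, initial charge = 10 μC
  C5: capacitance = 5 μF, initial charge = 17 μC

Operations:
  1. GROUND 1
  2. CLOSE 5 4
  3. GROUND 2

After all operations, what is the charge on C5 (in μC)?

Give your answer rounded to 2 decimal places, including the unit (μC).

Initial: C1(2μF, Q=13μC, V=6.50V), C2(1μF, Q=3μC, V=3.00V), C3(1μF, Q=19μC, V=19.00V), C4(2μF, Q=10μC, V=5.00V), C5(5μF, Q=17μC, V=3.40V)
Op 1: GROUND 1: Q1=0; energy lost=42.250
Op 2: CLOSE 5-4: Q_total=27.00, C_total=7.00, V=3.86; Q5=19.29, Q4=7.71; dissipated=1.829
Op 3: GROUND 2: Q2=0; energy lost=4.500
Final charges: Q1=0.00, Q2=0.00, Q3=19.00, Q4=7.71, Q5=19.29

Answer: 19.29 μC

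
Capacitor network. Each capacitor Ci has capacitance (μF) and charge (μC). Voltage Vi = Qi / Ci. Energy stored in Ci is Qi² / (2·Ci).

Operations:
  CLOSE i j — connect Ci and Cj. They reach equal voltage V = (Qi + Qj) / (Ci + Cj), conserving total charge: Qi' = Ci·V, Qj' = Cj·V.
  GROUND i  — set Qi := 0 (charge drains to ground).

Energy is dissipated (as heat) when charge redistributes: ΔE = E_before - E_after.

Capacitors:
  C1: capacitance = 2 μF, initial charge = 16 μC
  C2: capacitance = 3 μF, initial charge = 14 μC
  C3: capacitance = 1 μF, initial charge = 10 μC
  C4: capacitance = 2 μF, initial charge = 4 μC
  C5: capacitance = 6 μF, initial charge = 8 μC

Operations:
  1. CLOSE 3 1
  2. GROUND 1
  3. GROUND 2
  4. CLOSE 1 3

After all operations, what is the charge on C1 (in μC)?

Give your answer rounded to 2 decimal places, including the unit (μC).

Answer: 5.78 μC

Derivation:
Initial: C1(2μF, Q=16μC, V=8.00V), C2(3μF, Q=14μC, V=4.67V), C3(1μF, Q=10μC, V=10.00V), C4(2μF, Q=4μC, V=2.00V), C5(6μF, Q=8μC, V=1.33V)
Op 1: CLOSE 3-1: Q_total=26.00, C_total=3.00, V=8.67; Q3=8.67, Q1=17.33; dissipated=1.333
Op 2: GROUND 1: Q1=0; energy lost=75.111
Op 3: GROUND 2: Q2=0; energy lost=32.667
Op 4: CLOSE 1-3: Q_total=8.67, C_total=3.00, V=2.89; Q1=5.78, Q3=2.89; dissipated=25.037
Final charges: Q1=5.78, Q2=0.00, Q3=2.89, Q4=4.00, Q5=8.00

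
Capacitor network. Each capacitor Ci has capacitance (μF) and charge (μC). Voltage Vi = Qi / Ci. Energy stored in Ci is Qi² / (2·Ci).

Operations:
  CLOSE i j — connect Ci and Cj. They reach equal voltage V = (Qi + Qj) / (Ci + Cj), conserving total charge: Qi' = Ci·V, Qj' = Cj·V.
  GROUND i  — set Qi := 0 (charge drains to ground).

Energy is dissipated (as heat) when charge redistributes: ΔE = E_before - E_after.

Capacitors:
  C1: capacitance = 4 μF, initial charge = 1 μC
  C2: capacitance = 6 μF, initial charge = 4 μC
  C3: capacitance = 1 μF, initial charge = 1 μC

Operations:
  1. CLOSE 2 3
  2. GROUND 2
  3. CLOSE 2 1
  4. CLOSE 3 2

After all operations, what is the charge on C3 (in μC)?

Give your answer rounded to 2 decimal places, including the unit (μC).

Answer: 0.19 μC

Derivation:
Initial: C1(4μF, Q=1μC, V=0.25V), C2(6μF, Q=4μC, V=0.67V), C3(1μF, Q=1μC, V=1.00V)
Op 1: CLOSE 2-3: Q_total=5.00, C_total=7.00, V=0.71; Q2=4.29, Q3=0.71; dissipated=0.048
Op 2: GROUND 2: Q2=0; energy lost=1.531
Op 3: CLOSE 2-1: Q_total=1.00, C_total=10.00, V=0.10; Q2=0.60, Q1=0.40; dissipated=0.075
Op 4: CLOSE 3-2: Q_total=1.31, C_total=7.00, V=0.19; Q3=0.19, Q2=1.13; dissipated=0.162
Final charges: Q1=0.40, Q2=1.13, Q3=0.19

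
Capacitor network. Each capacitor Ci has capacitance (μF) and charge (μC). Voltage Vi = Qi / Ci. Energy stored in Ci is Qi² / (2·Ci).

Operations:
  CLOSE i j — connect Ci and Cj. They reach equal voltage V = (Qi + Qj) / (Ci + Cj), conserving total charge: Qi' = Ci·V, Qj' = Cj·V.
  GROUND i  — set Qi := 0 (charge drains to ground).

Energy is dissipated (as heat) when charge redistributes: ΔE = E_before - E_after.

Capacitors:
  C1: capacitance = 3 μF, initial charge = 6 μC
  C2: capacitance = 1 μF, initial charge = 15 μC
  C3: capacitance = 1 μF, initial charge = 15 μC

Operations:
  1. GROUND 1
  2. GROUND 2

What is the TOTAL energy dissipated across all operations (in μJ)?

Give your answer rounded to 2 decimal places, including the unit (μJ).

Initial: C1(3μF, Q=6μC, V=2.00V), C2(1μF, Q=15μC, V=15.00V), C3(1μF, Q=15μC, V=15.00V)
Op 1: GROUND 1: Q1=0; energy lost=6.000
Op 2: GROUND 2: Q2=0; energy lost=112.500
Total dissipated: 118.500 μJ

Answer: 118.50 μJ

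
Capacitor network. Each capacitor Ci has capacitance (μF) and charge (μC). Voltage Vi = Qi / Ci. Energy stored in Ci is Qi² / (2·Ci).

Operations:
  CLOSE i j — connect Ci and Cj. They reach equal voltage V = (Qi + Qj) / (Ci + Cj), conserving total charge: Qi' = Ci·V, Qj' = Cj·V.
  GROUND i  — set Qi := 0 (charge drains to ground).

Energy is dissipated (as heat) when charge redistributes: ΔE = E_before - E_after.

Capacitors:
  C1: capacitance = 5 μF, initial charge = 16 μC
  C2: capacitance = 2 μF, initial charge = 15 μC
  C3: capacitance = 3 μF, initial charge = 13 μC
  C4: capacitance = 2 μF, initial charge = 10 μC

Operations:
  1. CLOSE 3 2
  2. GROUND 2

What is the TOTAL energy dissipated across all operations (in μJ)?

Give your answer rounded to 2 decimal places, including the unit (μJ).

Answer: 37.38 μJ

Derivation:
Initial: C1(5μF, Q=16μC, V=3.20V), C2(2μF, Q=15μC, V=7.50V), C3(3μF, Q=13μC, V=4.33V), C4(2μF, Q=10μC, V=5.00V)
Op 1: CLOSE 3-2: Q_total=28.00, C_total=5.00, V=5.60; Q3=16.80, Q2=11.20; dissipated=6.017
Op 2: GROUND 2: Q2=0; energy lost=31.360
Total dissipated: 37.377 μJ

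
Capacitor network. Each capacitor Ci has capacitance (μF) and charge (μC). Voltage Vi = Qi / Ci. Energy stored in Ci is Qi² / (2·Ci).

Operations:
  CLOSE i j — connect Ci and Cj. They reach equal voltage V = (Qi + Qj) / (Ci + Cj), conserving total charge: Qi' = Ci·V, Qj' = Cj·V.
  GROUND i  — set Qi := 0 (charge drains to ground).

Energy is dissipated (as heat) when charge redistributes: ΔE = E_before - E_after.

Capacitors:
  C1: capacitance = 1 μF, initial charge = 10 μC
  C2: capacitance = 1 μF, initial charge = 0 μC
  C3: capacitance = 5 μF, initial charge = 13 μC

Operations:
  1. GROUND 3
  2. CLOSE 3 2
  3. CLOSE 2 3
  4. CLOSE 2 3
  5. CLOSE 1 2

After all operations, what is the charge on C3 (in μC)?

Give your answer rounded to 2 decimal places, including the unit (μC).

Answer: 0.00 μC

Derivation:
Initial: C1(1μF, Q=10μC, V=10.00V), C2(1μF, Q=0μC, V=0.00V), C3(5μF, Q=13μC, V=2.60V)
Op 1: GROUND 3: Q3=0; energy lost=16.900
Op 2: CLOSE 3-2: Q_total=0.00, C_total=6.00, V=0.00; Q3=0.00, Q2=0.00; dissipated=0.000
Op 3: CLOSE 2-3: Q_total=0.00, C_total=6.00, V=0.00; Q2=0.00, Q3=0.00; dissipated=0.000
Op 4: CLOSE 2-3: Q_total=0.00, C_total=6.00, V=0.00; Q2=0.00, Q3=0.00; dissipated=0.000
Op 5: CLOSE 1-2: Q_total=10.00, C_total=2.00, V=5.00; Q1=5.00, Q2=5.00; dissipated=25.000
Final charges: Q1=5.00, Q2=5.00, Q3=0.00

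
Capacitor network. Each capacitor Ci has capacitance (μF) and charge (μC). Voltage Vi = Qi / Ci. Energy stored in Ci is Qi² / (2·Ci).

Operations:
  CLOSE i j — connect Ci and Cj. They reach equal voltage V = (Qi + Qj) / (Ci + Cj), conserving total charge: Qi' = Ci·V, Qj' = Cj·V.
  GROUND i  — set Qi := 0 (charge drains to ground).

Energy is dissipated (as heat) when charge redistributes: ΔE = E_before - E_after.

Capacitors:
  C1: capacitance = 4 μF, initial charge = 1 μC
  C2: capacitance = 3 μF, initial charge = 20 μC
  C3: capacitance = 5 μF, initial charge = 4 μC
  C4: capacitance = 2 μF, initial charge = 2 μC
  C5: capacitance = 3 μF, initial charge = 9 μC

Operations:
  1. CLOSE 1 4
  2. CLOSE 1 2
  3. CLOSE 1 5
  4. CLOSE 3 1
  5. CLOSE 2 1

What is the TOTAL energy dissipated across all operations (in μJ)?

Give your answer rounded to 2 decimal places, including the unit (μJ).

Initial: C1(4μF, Q=1μC, V=0.25V), C2(3μF, Q=20μC, V=6.67V), C3(5μF, Q=4μC, V=0.80V), C4(2μF, Q=2μC, V=1.00V), C5(3μF, Q=9μC, V=3.00V)
Op 1: CLOSE 1-4: Q_total=3.00, C_total=6.00, V=0.50; Q1=2.00, Q4=1.00; dissipated=0.375
Op 2: CLOSE 1-2: Q_total=22.00, C_total=7.00, V=3.14; Q1=12.57, Q2=9.43; dissipated=32.595
Op 3: CLOSE 1-5: Q_total=21.57, C_total=7.00, V=3.08; Q1=12.33, Q5=9.24; dissipated=0.017
Op 4: CLOSE 3-1: Q_total=16.33, C_total=9.00, V=1.81; Q3=9.07, Q1=7.26; dissipated=5.784
Op 5: CLOSE 2-1: Q_total=16.68, C_total=7.00, V=2.38; Q2=7.15, Q1=9.53; dissipated=1.513
Total dissipated: 40.285 μJ

Answer: 40.29 μJ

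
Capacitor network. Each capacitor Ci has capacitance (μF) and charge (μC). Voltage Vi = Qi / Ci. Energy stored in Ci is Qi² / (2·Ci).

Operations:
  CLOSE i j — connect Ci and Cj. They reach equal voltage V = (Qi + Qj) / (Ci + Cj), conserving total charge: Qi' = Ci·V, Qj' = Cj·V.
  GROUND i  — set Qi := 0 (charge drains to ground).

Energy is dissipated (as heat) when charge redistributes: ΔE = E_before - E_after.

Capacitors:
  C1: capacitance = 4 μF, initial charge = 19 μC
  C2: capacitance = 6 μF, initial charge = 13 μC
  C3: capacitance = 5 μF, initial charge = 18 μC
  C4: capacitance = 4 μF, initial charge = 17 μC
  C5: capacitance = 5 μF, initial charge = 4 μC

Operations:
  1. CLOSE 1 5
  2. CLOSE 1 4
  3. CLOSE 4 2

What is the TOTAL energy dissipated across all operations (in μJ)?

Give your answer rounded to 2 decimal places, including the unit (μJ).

Answer: 22.04 μJ

Derivation:
Initial: C1(4μF, Q=19μC, V=4.75V), C2(6μF, Q=13μC, V=2.17V), C3(5μF, Q=18μC, V=3.60V), C4(4μF, Q=17μC, V=4.25V), C5(5μF, Q=4μC, V=0.80V)
Op 1: CLOSE 1-5: Q_total=23.00, C_total=9.00, V=2.56; Q1=10.22, Q5=12.78; dissipated=17.336
Op 2: CLOSE 1-4: Q_total=27.22, C_total=8.00, V=3.40; Q1=13.61, Q4=13.61; dissipated=2.871
Op 3: CLOSE 4-2: Q_total=26.61, C_total=10.00, V=2.66; Q4=10.64, Q2=15.97; dissipated=1.834
Total dissipated: 22.041 μJ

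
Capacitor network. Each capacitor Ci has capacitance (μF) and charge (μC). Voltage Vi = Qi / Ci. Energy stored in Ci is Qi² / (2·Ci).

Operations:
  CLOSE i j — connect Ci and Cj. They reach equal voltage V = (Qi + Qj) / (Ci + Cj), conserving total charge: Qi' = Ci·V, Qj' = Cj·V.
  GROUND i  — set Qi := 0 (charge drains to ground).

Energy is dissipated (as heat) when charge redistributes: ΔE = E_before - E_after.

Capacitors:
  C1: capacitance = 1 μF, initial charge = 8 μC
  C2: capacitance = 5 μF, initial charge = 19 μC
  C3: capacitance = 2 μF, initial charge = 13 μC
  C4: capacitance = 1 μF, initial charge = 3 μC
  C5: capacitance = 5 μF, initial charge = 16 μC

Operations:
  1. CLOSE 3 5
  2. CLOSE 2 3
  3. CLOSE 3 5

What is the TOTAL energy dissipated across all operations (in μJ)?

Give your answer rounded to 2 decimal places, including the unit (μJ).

Initial: C1(1μF, Q=8μC, V=8.00V), C2(5μF, Q=19μC, V=3.80V), C3(2μF, Q=13μC, V=6.50V), C4(1μF, Q=3μC, V=3.00V), C5(5μF, Q=16μC, V=3.20V)
Op 1: CLOSE 3-5: Q_total=29.00, C_total=7.00, V=4.14; Q3=8.29, Q5=20.71; dissipated=7.779
Op 2: CLOSE 2-3: Q_total=27.29, C_total=7.00, V=3.90; Q2=19.49, Q3=7.80; dissipated=0.084
Op 3: CLOSE 3-5: Q_total=28.51, C_total=7.00, V=4.07; Q3=8.15, Q5=20.36; dissipated=0.043
Total dissipated: 7.905 μJ

Answer: 7.91 μJ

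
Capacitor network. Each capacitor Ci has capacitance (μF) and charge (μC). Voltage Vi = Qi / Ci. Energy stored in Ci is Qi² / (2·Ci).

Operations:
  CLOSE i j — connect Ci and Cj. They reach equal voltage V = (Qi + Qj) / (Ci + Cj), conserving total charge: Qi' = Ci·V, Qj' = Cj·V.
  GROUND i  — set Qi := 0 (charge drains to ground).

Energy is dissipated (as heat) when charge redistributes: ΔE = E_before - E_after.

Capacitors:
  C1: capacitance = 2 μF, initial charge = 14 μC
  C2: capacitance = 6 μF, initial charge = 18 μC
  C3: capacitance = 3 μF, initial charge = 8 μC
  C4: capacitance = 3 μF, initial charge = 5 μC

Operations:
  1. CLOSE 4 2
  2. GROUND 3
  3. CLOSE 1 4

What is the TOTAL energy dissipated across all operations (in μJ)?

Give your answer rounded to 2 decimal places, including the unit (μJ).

Initial: C1(2μF, Q=14μC, V=7.00V), C2(6μF, Q=18μC, V=3.00V), C3(3μF, Q=8μC, V=2.67V), C4(3μF, Q=5μC, V=1.67V)
Op 1: CLOSE 4-2: Q_total=23.00, C_total=9.00, V=2.56; Q4=7.67, Q2=15.33; dissipated=1.778
Op 2: GROUND 3: Q3=0; energy lost=10.667
Op 3: CLOSE 1-4: Q_total=21.67, C_total=5.00, V=4.33; Q1=8.67, Q4=13.00; dissipated=11.852
Total dissipated: 24.296 μJ

Answer: 24.30 μJ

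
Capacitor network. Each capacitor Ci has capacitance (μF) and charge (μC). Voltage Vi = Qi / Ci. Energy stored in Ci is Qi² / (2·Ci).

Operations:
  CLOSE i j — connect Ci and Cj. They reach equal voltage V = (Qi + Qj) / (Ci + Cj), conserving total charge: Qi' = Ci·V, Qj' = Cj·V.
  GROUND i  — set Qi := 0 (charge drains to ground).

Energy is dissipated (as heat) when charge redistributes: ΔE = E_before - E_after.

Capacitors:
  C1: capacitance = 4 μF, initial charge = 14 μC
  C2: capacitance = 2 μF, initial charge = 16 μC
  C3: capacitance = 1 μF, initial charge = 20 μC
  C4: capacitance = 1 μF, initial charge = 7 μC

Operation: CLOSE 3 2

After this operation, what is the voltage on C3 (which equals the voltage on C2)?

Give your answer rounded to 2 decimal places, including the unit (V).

Answer: 12.00 V

Derivation:
Initial: C1(4μF, Q=14μC, V=3.50V), C2(2μF, Q=16μC, V=8.00V), C3(1μF, Q=20μC, V=20.00V), C4(1μF, Q=7μC, V=7.00V)
Op 1: CLOSE 3-2: Q_total=36.00, C_total=3.00, V=12.00; Q3=12.00, Q2=24.00; dissipated=48.000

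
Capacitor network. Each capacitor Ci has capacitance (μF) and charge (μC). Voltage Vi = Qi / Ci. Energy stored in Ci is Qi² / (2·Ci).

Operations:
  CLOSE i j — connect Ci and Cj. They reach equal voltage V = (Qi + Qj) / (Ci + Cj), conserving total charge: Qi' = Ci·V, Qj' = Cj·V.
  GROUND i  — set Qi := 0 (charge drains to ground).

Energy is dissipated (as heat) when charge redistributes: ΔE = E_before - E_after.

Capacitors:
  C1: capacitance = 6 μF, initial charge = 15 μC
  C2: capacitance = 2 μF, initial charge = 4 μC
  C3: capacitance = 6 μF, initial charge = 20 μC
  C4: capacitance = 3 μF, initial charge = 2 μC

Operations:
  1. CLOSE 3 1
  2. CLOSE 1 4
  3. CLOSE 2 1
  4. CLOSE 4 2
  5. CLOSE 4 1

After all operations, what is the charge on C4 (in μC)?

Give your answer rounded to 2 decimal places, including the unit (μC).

Initial: C1(6μF, Q=15μC, V=2.50V), C2(2μF, Q=4μC, V=2.00V), C3(6μF, Q=20μC, V=3.33V), C4(3μF, Q=2μC, V=0.67V)
Op 1: CLOSE 3-1: Q_total=35.00, C_total=12.00, V=2.92; Q3=17.50, Q1=17.50; dissipated=1.042
Op 2: CLOSE 1-4: Q_total=19.50, C_total=9.00, V=2.17; Q1=13.00, Q4=6.50; dissipated=5.062
Op 3: CLOSE 2-1: Q_total=17.00, C_total=8.00, V=2.12; Q2=4.25, Q1=12.75; dissipated=0.021
Op 4: CLOSE 4-2: Q_total=10.75, C_total=5.00, V=2.15; Q4=6.45, Q2=4.30; dissipated=0.001
Op 5: CLOSE 4-1: Q_total=19.20, C_total=9.00, V=2.13; Q4=6.40, Q1=12.80; dissipated=0.001
Final charges: Q1=12.80, Q2=4.30, Q3=17.50, Q4=6.40

Answer: 6.40 μC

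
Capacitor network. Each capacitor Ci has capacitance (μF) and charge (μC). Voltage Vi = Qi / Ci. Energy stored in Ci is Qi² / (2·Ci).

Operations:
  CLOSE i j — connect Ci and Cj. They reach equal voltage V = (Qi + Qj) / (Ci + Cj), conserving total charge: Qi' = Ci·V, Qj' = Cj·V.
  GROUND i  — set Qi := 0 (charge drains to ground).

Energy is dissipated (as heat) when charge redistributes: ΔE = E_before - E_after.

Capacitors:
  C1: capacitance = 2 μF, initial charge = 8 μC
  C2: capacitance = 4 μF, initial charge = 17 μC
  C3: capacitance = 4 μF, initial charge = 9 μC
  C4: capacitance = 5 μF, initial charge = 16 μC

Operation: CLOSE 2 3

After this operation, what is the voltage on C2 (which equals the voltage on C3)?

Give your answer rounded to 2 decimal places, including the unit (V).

Answer: 3.25 V

Derivation:
Initial: C1(2μF, Q=8μC, V=4.00V), C2(4μF, Q=17μC, V=4.25V), C3(4μF, Q=9μC, V=2.25V), C4(5μF, Q=16μC, V=3.20V)
Op 1: CLOSE 2-3: Q_total=26.00, C_total=8.00, V=3.25; Q2=13.00, Q3=13.00; dissipated=4.000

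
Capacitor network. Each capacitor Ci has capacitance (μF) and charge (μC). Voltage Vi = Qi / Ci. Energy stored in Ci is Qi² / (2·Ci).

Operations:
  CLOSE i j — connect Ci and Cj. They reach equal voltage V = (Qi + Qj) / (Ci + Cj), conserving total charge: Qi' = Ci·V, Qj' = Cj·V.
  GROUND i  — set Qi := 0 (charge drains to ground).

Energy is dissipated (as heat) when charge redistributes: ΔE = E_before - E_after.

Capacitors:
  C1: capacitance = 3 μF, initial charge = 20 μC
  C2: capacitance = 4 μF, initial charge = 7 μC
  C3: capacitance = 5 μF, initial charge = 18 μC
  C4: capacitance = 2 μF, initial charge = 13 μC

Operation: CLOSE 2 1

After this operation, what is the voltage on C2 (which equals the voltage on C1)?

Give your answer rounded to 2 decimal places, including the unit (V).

Initial: C1(3μF, Q=20μC, V=6.67V), C2(4μF, Q=7μC, V=1.75V), C3(5μF, Q=18μC, V=3.60V), C4(2μF, Q=13μC, V=6.50V)
Op 1: CLOSE 2-1: Q_total=27.00, C_total=7.00, V=3.86; Q2=15.43, Q1=11.57; dissipated=20.720

Answer: 3.86 V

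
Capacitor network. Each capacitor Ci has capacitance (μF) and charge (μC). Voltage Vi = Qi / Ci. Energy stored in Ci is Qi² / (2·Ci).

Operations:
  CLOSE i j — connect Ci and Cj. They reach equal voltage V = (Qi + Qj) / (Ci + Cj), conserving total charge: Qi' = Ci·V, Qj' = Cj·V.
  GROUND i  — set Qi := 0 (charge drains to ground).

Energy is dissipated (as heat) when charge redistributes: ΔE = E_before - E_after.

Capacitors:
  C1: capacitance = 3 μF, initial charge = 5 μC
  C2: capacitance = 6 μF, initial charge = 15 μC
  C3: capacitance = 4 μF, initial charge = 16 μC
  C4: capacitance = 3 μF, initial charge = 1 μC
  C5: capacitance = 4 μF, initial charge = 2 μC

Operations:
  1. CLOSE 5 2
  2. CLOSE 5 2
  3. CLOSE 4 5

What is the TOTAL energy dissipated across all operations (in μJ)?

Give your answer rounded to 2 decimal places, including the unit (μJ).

Answer: 6.40 μJ

Derivation:
Initial: C1(3μF, Q=5μC, V=1.67V), C2(6μF, Q=15μC, V=2.50V), C3(4μF, Q=16μC, V=4.00V), C4(3μF, Q=1μC, V=0.33V), C5(4μF, Q=2μC, V=0.50V)
Op 1: CLOSE 5-2: Q_total=17.00, C_total=10.00, V=1.70; Q5=6.80, Q2=10.20; dissipated=4.800
Op 2: CLOSE 5-2: Q_total=17.00, C_total=10.00, V=1.70; Q5=6.80, Q2=10.20; dissipated=0.000
Op 3: CLOSE 4-5: Q_total=7.80, C_total=7.00, V=1.11; Q4=3.34, Q5=4.46; dissipated=1.601
Total dissipated: 6.401 μJ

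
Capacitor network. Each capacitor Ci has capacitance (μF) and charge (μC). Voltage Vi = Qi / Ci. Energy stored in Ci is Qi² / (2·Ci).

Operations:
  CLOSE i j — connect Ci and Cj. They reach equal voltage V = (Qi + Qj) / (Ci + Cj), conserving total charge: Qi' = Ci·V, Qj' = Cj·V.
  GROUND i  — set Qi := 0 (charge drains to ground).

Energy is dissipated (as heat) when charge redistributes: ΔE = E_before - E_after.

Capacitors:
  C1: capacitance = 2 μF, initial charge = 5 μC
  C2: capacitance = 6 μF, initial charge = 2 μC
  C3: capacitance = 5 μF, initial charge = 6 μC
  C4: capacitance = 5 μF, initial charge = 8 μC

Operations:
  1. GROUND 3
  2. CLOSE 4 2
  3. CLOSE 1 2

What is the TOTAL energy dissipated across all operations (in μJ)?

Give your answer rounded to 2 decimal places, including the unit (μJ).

Initial: C1(2μF, Q=5μC, V=2.50V), C2(6μF, Q=2μC, V=0.33V), C3(5μF, Q=6μC, V=1.20V), C4(5μF, Q=8μC, V=1.60V)
Op 1: GROUND 3: Q3=0; energy lost=3.600
Op 2: CLOSE 4-2: Q_total=10.00, C_total=11.00, V=0.91; Q4=4.55, Q2=5.45; dissipated=2.188
Op 3: CLOSE 1-2: Q_total=10.45, C_total=8.00, V=1.31; Q1=2.61, Q2=7.84; dissipated=1.898
Total dissipated: 7.686 μJ

Answer: 7.69 μJ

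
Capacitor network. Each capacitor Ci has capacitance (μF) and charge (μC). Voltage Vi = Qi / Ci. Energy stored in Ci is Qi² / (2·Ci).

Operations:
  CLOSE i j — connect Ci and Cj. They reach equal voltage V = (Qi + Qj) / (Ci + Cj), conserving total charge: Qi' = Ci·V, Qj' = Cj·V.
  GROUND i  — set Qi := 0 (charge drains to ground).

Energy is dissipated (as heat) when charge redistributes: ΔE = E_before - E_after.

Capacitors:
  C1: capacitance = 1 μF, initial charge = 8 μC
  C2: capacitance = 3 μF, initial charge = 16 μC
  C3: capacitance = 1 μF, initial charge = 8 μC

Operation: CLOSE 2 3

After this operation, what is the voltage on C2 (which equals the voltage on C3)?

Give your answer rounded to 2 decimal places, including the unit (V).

Answer: 6.00 V

Derivation:
Initial: C1(1μF, Q=8μC, V=8.00V), C2(3μF, Q=16μC, V=5.33V), C3(1μF, Q=8μC, V=8.00V)
Op 1: CLOSE 2-3: Q_total=24.00, C_total=4.00, V=6.00; Q2=18.00, Q3=6.00; dissipated=2.667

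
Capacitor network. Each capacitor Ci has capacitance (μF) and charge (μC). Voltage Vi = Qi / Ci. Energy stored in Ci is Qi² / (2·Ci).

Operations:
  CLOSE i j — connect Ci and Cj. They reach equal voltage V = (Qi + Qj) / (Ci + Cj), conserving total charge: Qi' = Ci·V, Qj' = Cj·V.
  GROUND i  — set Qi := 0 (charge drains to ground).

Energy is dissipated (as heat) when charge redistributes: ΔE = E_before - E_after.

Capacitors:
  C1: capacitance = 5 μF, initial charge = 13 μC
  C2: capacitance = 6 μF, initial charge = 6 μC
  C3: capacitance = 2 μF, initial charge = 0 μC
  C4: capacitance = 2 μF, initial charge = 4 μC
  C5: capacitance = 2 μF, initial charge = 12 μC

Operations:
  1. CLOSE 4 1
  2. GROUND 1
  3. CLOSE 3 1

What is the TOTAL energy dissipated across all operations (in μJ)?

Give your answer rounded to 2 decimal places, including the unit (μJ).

Initial: C1(5μF, Q=13μC, V=2.60V), C2(6μF, Q=6μC, V=1.00V), C3(2μF, Q=0μC, V=0.00V), C4(2μF, Q=4μC, V=2.00V), C5(2μF, Q=12μC, V=6.00V)
Op 1: CLOSE 4-1: Q_total=17.00, C_total=7.00, V=2.43; Q4=4.86, Q1=12.14; dissipated=0.257
Op 2: GROUND 1: Q1=0; energy lost=14.745
Op 3: CLOSE 3-1: Q_total=0.00, C_total=7.00, V=0.00; Q3=0.00, Q1=0.00; dissipated=0.000
Total dissipated: 15.002 μJ

Answer: 15.00 μJ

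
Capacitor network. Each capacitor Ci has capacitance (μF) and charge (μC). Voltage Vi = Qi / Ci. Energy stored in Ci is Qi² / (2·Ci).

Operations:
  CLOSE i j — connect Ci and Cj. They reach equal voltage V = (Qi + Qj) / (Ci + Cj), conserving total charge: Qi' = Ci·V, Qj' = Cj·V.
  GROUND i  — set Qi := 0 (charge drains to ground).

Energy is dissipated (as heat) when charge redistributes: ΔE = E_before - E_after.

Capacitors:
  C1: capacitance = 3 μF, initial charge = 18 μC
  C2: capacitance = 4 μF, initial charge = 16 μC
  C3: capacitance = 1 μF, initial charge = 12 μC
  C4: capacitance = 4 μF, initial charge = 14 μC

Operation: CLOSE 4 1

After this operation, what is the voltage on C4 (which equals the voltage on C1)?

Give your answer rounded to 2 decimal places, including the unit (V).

Initial: C1(3μF, Q=18μC, V=6.00V), C2(4μF, Q=16μC, V=4.00V), C3(1μF, Q=12μC, V=12.00V), C4(4μF, Q=14μC, V=3.50V)
Op 1: CLOSE 4-1: Q_total=32.00, C_total=7.00, V=4.57; Q4=18.29, Q1=13.71; dissipated=5.357

Answer: 4.57 V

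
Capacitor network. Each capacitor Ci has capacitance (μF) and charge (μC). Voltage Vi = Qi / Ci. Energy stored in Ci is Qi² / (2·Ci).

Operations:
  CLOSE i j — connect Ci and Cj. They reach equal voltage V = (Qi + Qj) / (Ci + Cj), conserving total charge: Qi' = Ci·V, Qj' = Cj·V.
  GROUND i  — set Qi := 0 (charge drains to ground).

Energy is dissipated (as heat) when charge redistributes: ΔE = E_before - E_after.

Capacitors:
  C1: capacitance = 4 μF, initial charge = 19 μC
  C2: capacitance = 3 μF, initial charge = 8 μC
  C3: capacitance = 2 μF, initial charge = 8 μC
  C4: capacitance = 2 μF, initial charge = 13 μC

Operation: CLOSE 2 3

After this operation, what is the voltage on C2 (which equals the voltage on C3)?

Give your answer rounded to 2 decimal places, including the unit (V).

Answer: 3.20 V

Derivation:
Initial: C1(4μF, Q=19μC, V=4.75V), C2(3μF, Q=8μC, V=2.67V), C3(2μF, Q=8μC, V=4.00V), C4(2μF, Q=13μC, V=6.50V)
Op 1: CLOSE 2-3: Q_total=16.00, C_total=5.00, V=3.20; Q2=9.60, Q3=6.40; dissipated=1.067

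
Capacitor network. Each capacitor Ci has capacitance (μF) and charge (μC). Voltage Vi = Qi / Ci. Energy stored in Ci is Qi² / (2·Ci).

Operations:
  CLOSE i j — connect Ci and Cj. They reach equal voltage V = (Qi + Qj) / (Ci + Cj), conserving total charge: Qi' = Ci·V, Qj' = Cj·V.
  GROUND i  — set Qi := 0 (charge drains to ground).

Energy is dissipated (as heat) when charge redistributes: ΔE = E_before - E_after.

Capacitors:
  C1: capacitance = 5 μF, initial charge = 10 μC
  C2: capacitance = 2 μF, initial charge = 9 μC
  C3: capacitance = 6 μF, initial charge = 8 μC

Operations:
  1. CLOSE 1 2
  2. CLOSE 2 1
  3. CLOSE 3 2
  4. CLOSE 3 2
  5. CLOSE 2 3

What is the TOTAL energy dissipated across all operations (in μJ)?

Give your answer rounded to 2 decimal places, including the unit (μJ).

Answer: 5.89 μJ

Derivation:
Initial: C1(5μF, Q=10μC, V=2.00V), C2(2μF, Q=9μC, V=4.50V), C3(6μF, Q=8μC, V=1.33V)
Op 1: CLOSE 1-2: Q_total=19.00, C_total=7.00, V=2.71; Q1=13.57, Q2=5.43; dissipated=4.464
Op 2: CLOSE 2-1: Q_total=19.00, C_total=7.00, V=2.71; Q2=5.43, Q1=13.57; dissipated=0.000
Op 3: CLOSE 3-2: Q_total=13.43, C_total=8.00, V=1.68; Q3=10.07, Q2=3.36; dissipated=1.430
Op 4: CLOSE 3-2: Q_total=13.43, C_total=8.00, V=1.68; Q3=10.07, Q2=3.36; dissipated=0.000
Op 5: CLOSE 2-3: Q_total=13.43, C_total=8.00, V=1.68; Q2=3.36, Q3=10.07; dissipated=0.000
Total dissipated: 5.895 μJ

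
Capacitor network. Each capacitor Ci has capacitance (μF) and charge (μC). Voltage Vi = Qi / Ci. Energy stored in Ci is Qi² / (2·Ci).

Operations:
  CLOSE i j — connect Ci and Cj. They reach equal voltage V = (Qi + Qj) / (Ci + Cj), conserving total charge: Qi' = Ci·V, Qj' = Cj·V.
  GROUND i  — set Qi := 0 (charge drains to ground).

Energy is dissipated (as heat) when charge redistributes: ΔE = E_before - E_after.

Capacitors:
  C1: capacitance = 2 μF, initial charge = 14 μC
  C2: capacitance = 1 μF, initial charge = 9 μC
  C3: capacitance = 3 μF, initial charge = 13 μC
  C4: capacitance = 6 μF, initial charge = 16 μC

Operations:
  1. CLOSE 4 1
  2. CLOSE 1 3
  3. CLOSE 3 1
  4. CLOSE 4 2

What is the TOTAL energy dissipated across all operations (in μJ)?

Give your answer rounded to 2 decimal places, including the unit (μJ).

Initial: C1(2μF, Q=14μC, V=7.00V), C2(1μF, Q=9μC, V=9.00V), C3(3μF, Q=13μC, V=4.33V), C4(6μF, Q=16μC, V=2.67V)
Op 1: CLOSE 4-1: Q_total=30.00, C_total=8.00, V=3.75; Q4=22.50, Q1=7.50; dissipated=14.083
Op 2: CLOSE 1-3: Q_total=20.50, C_total=5.00, V=4.10; Q1=8.20, Q3=12.30; dissipated=0.204
Op 3: CLOSE 3-1: Q_total=20.50, C_total=5.00, V=4.10; Q3=12.30, Q1=8.20; dissipated=0.000
Op 4: CLOSE 4-2: Q_total=31.50, C_total=7.00, V=4.50; Q4=27.00, Q2=4.50; dissipated=11.812
Total dissipated: 26.100 μJ

Answer: 26.10 μJ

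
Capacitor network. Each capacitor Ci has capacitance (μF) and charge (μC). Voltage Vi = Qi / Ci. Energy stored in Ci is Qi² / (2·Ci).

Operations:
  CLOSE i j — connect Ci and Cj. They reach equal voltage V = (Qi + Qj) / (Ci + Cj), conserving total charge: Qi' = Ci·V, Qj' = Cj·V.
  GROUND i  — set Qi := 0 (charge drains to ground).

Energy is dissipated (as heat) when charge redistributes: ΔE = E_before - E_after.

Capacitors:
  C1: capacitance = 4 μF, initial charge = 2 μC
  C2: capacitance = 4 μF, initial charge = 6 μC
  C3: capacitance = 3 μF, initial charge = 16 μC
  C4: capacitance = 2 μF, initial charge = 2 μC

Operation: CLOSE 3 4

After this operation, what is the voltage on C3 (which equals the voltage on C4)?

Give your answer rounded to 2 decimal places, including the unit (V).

Initial: C1(4μF, Q=2μC, V=0.50V), C2(4μF, Q=6μC, V=1.50V), C3(3μF, Q=16μC, V=5.33V), C4(2μF, Q=2μC, V=1.00V)
Op 1: CLOSE 3-4: Q_total=18.00, C_total=5.00, V=3.60; Q3=10.80, Q4=7.20; dissipated=11.267

Answer: 3.60 V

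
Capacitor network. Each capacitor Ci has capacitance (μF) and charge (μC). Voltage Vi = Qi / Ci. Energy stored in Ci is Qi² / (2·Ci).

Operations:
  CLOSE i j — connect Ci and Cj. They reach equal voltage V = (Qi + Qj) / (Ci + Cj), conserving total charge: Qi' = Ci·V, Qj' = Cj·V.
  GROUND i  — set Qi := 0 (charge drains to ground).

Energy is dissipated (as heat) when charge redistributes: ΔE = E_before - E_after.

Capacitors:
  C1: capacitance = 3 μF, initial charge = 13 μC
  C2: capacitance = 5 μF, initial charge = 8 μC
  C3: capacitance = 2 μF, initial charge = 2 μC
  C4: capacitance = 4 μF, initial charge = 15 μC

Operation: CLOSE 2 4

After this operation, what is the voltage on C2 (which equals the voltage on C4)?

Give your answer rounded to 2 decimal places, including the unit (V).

Answer: 2.56 V

Derivation:
Initial: C1(3μF, Q=13μC, V=4.33V), C2(5μF, Q=8μC, V=1.60V), C3(2μF, Q=2μC, V=1.00V), C4(4μF, Q=15μC, V=3.75V)
Op 1: CLOSE 2-4: Q_total=23.00, C_total=9.00, V=2.56; Q2=12.78, Q4=10.22; dissipated=5.136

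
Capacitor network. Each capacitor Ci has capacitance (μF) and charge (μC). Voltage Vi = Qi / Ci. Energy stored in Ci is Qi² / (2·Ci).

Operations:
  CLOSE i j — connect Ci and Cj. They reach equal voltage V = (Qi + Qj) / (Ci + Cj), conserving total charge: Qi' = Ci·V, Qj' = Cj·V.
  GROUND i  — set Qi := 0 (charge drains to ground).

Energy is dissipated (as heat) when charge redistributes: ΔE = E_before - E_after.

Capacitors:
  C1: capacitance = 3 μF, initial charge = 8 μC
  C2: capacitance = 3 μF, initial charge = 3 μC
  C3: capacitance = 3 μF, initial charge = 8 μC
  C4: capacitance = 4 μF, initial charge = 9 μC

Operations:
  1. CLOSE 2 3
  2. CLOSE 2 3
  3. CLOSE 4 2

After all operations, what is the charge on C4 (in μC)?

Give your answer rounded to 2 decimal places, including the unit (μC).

Initial: C1(3μF, Q=8μC, V=2.67V), C2(3μF, Q=3μC, V=1.00V), C3(3μF, Q=8μC, V=2.67V), C4(4μF, Q=9μC, V=2.25V)
Op 1: CLOSE 2-3: Q_total=11.00, C_total=6.00, V=1.83; Q2=5.50, Q3=5.50; dissipated=2.083
Op 2: CLOSE 2-3: Q_total=11.00, C_total=6.00, V=1.83; Q2=5.50, Q3=5.50; dissipated=0.000
Op 3: CLOSE 4-2: Q_total=14.50, C_total=7.00, V=2.07; Q4=8.29, Q2=6.21; dissipated=0.149
Final charges: Q1=8.00, Q2=6.21, Q3=5.50, Q4=8.29

Answer: 8.29 μC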